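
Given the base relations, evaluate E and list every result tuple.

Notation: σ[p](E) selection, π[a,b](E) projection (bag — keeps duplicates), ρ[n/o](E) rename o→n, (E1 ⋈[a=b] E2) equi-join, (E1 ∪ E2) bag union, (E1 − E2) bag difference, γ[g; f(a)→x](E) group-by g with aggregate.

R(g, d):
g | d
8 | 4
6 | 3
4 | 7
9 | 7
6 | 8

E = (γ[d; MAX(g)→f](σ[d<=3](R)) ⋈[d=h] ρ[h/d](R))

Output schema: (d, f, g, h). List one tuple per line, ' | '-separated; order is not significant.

Subexpression sizes:
  R → 5
  σ[d<=3](R) → 1
  γ[d; MAX(g)→f](σ[d<=3](R)) → 1
  R → 5
  ρ[h/d](R) → 5
  (γ[d; MAX(g)→f](σ[d<=3](R)) ⋈[d=h] ρ[h/d](R)) → 1

== RESULT ==
d | f | g | h
3 | 6 | 6 | 3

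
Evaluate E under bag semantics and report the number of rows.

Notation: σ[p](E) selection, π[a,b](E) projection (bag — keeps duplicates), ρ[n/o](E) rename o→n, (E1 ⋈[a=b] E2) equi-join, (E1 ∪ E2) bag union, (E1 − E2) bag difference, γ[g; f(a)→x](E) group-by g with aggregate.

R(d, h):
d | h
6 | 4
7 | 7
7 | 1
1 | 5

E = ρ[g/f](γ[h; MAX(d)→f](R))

Per-node cardinality:
  R → 4
  γ[h; MAX(d)→f](R) → 4
  ρ[g/f](γ[h; MAX(d)→f](R)) → 4

|E| = 4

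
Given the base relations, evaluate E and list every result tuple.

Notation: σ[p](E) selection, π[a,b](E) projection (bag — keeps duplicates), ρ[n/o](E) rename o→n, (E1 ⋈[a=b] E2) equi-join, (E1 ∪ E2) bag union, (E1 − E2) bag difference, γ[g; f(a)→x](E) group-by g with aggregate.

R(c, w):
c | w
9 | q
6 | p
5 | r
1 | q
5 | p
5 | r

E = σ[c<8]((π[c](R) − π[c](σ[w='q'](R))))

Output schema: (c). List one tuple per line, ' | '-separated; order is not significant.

Subexpression sizes:
  R → 6
  π[c](R) → 6
  R → 6
  σ[w='q'](R) → 2
  π[c](σ[w='q'](R)) → 2
  (π[c](R) − π[c](σ[w='q'](R))) → 4
  σ[c<8]((π[c](R) − π[c](σ[w='q'](R)))) → 4

== RESULT ==
c
5
5
5
6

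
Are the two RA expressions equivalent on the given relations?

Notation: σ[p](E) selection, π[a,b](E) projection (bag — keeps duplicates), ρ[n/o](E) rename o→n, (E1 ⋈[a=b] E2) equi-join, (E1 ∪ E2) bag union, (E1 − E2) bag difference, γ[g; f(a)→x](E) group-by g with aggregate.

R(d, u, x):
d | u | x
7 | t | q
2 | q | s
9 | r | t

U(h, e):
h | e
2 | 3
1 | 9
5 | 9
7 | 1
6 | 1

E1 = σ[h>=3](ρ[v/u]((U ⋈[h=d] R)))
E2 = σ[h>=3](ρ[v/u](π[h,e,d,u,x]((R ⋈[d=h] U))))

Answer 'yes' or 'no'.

E1 subexpression sizes:
  U → 5
  R → 3
  (U ⋈[h=d] R) → 2
  ρ[v/u]((U ⋈[h=d] R)) → 2
  σ[h>=3](ρ[v/u]((U ⋈[h=d] R))) → 1
E2 subexpression sizes:
  R → 3
  U → 5
  (R ⋈[d=h] U) → 2
  π[h,e,d,u,x]((R ⋈[d=h] U)) → 2
  ρ[v/u](π[h,e,d,u,x]((R ⋈[d=h] U))) → 2
  σ[h>=3](ρ[v/u](π[h,e,d,u,x]((R ⋈[d=h] U)))) → 1

E1 and E2 produce the same multiset:
h | e | d | v | x
7 | 1 | 7 | t | q

yes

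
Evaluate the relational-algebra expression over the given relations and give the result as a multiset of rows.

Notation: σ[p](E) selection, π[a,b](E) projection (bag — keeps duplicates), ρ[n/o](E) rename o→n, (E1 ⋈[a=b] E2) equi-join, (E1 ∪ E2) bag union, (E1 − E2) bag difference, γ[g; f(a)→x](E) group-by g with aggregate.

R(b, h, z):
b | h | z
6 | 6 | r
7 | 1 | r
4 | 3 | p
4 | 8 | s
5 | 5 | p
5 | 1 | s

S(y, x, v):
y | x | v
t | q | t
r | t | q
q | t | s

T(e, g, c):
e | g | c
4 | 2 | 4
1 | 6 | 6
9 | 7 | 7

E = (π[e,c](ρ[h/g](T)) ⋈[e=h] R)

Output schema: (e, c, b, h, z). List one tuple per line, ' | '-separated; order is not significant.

Subexpression sizes:
  T → 3
  ρ[h/g](T) → 3
  π[e,c](ρ[h/g](T)) → 3
  R → 6
  (π[e,c](ρ[h/g](T)) ⋈[e=h] R) → 2

== RESULT ==
e | c | b | h | z
1 | 6 | 5 | 1 | s
1 | 6 | 7 | 1 | r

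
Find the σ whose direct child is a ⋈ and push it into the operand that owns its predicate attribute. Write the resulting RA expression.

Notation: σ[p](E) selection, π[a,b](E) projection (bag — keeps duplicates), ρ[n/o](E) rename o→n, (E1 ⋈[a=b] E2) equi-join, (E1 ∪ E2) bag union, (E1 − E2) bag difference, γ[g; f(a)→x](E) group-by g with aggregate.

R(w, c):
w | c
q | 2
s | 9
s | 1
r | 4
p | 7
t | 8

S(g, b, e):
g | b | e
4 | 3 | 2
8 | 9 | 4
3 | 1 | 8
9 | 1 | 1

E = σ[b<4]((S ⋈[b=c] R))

σ filters on b, owned by the left side.
E' = (σ[b<4](S) ⋈[b=c] R)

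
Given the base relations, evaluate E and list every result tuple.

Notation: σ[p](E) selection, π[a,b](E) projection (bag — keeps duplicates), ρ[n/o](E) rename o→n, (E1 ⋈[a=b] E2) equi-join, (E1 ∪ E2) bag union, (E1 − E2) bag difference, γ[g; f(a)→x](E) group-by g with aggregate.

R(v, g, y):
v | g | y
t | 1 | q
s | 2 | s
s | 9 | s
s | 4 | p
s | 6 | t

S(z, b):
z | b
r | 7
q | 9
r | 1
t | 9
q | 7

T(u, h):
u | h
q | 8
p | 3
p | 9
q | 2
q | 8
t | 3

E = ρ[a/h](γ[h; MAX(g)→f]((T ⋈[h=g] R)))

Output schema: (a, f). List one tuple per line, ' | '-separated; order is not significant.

Row counts bottom-up:
  T → 6
  R → 5
  (T ⋈[h=g] R) → 2
  γ[h; MAX(g)→f]((T ⋈[h=g] R)) → 2
  ρ[a/h](γ[h; MAX(g)→f]((T ⋈[h=g] R))) → 2

== RESULT ==
a | f
2 | 2
9 | 9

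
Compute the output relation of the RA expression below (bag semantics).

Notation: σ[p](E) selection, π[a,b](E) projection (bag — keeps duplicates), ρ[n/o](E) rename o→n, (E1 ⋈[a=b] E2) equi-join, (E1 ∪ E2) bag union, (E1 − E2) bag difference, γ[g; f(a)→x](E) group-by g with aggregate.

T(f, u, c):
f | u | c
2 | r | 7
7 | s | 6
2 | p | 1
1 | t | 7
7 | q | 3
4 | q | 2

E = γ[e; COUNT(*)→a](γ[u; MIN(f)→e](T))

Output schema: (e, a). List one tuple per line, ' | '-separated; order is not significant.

Stepwise |·|:
  T → 6
  γ[u; MIN(f)→e](T) → 5
  γ[e; COUNT(*)→a](γ[u; MIN(f)→e](T)) → 4

== RESULT ==
e | a
1 | 1
2 | 2
4 | 1
7 | 1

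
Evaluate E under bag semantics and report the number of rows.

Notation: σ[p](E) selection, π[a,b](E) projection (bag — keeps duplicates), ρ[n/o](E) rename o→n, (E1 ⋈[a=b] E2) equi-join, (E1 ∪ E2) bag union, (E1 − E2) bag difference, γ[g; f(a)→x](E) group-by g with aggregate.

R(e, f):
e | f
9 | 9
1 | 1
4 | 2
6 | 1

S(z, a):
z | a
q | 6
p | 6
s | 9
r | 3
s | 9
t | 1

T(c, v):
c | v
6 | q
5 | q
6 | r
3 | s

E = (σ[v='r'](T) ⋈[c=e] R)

Stepwise |·|:
  T → 4
  σ[v='r'](T) → 1
  R → 4
  (σ[v='r'](T) ⋈[c=e] R) → 1

|E| = 1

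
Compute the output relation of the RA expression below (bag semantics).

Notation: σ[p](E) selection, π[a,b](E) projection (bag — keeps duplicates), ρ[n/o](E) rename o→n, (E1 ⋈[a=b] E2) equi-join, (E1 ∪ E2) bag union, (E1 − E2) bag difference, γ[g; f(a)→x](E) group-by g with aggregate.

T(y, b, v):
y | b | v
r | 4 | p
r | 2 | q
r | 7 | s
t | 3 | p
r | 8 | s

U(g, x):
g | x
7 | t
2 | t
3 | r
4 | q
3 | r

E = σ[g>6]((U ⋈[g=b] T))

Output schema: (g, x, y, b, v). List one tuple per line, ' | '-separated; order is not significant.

Subexpression sizes:
  U → 5
  T → 5
  (U ⋈[g=b] T) → 5
  σ[g>6]((U ⋈[g=b] T)) → 1

== RESULT ==
g | x | y | b | v
7 | t | r | 7 | s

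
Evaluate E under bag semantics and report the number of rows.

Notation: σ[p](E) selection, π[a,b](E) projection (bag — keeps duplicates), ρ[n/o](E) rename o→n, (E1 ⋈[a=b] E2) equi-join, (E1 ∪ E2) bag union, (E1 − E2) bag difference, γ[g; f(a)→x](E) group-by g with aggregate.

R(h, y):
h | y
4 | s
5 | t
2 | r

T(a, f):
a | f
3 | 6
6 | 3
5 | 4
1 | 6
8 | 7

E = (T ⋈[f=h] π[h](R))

Subexpression sizes:
  T → 5
  R → 3
  π[h](R) → 3
  (T ⋈[f=h] π[h](R)) → 1

|E| = 1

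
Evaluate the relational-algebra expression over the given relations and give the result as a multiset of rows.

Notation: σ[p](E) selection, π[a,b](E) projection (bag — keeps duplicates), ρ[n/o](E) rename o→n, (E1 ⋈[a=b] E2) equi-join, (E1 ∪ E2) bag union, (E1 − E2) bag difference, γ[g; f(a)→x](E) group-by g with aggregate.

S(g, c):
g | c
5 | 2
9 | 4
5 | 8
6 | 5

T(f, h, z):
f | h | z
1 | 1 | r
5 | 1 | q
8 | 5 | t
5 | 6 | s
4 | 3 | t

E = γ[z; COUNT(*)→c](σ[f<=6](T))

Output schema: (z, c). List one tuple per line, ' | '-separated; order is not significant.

Row counts bottom-up:
  T → 5
  σ[f<=6](T) → 4
  γ[z; COUNT(*)→c](σ[f<=6](T)) → 4

== RESULT ==
z | c
q | 1
r | 1
s | 1
t | 1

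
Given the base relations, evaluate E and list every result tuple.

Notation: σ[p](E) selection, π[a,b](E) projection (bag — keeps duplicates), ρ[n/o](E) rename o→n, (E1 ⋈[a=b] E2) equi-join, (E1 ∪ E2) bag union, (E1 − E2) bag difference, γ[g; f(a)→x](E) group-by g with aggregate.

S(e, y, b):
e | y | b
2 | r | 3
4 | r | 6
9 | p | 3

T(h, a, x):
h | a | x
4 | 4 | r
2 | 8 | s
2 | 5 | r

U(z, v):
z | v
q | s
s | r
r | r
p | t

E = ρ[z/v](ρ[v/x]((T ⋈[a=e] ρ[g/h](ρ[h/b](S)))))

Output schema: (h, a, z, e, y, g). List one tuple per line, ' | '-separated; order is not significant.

Row counts bottom-up:
  T → 3
  S → 3
  ρ[h/b](S) → 3
  ρ[g/h](ρ[h/b](S)) → 3
  (T ⋈[a=e] ρ[g/h](ρ[h/b](S))) → 1
  ρ[v/x]((T ⋈[a=e] ρ[g/h](ρ[h/b](S)))) → 1
  ρ[z/v](ρ[v/x]((T ⋈[a=e] ρ[g/h](ρ[h/b](S))))) → 1

== RESULT ==
h | a | z | e | y | g
4 | 4 | r | 4 | r | 6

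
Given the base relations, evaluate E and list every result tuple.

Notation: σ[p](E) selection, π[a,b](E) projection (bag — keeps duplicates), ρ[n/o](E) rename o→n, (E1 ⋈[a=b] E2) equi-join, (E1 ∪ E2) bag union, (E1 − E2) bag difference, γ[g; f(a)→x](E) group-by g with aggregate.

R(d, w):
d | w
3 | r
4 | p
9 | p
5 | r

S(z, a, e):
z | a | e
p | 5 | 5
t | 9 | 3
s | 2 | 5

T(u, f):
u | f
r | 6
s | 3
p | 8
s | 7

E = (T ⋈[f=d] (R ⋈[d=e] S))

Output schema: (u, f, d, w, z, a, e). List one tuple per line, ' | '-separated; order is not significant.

Per-node cardinality:
  T → 4
  R → 4
  S → 3
  (R ⋈[d=e] S) → 3
  (T ⋈[f=d] (R ⋈[d=e] S)) → 1

== RESULT ==
u | f | d | w | z | a | e
s | 3 | 3 | r | t | 9 | 3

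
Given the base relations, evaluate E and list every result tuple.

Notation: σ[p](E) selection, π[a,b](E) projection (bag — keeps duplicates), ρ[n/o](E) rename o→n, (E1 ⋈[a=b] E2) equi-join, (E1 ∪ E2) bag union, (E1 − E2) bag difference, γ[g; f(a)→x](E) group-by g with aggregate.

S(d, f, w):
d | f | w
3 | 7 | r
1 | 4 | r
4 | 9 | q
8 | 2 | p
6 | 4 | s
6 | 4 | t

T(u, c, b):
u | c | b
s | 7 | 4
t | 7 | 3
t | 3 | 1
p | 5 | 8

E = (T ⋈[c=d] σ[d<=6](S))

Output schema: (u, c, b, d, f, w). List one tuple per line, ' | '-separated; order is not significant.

Stepwise |·|:
  T → 4
  S → 6
  σ[d<=6](S) → 5
  (T ⋈[c=d] σ[d<=6](S)) → 1

== RESULT ==
u | c | b | d | f | w
t | 3 | 1 | 3 | 7 | r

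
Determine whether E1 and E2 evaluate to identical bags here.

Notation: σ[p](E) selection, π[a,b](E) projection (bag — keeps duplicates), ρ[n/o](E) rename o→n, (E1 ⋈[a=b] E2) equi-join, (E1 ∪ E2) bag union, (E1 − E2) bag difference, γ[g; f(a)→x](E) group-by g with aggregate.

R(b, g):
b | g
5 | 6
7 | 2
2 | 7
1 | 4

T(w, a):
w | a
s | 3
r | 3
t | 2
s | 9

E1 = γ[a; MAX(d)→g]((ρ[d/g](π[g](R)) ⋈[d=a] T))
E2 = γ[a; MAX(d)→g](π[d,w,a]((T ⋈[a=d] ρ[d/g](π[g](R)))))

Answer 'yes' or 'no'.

E1 subexpression sizes:
  R → 4
  π[g](R) → 4
  ρ[d/g](π[g](R)) → 4
  T → 4
  (ρ[d/g](π[g](R)) ⋈[d=a] T) → 1
  γ[a; MAX(d)→g]((ρ[d/g](π[g](R)) ⋈[d=a] T)) → 1
E2 subexpression sizes:
  T → 4
  R → 4
  π[g](R) → 4
  ρ[d/g](π[g](R)) → 4
  (T ⋈[a=d] ρ[d/g](π[g](R))) → 1
  π[d,w,a]((T ⋈[a=d] ρ[d/g](π[g](R)))) → 1
  γ[a; MAX(d)→g](π[d,w,a]((T ⋈[a=d] ρ[d/g](π[g](R))))) → 1

E1 and E2 produce the same multiset:
a | g
2 | 2

yes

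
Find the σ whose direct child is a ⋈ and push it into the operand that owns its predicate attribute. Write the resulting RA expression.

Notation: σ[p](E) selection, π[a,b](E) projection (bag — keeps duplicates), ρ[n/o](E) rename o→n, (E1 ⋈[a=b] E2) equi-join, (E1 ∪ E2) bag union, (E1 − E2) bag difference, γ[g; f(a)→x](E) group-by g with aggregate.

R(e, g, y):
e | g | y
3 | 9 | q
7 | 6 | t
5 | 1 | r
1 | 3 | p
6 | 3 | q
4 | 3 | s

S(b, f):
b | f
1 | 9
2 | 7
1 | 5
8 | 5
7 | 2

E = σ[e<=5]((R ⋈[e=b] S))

σ filters on e, owned by the left side.
E' = (σ[e<=5](R) ⋈[e=b] S)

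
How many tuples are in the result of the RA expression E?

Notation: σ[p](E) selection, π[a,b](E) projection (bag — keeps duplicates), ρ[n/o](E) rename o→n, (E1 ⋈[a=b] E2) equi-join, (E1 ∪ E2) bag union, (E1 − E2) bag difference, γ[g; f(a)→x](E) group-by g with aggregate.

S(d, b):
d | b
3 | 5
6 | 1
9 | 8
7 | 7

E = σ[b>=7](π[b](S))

Subexpression sizes:
  S → 4
  π[b](S) → 4
  σ[b>=7](π[b](S)) → 2

|E| = 2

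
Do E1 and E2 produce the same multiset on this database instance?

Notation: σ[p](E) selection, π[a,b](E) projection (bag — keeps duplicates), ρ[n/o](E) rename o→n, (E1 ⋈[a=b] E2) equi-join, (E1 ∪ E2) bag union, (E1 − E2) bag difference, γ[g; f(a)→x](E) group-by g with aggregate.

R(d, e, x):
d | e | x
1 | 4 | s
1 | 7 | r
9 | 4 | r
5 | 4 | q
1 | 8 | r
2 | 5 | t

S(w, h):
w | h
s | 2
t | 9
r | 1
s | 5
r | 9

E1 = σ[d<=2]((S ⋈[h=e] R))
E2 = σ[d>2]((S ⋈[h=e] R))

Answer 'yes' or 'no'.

E1 row counts bottom-up:
  S → 5
  R → 6
  (S ⋈[h=e] R) → 1
  σ[d<=2]((S ⋈[h=e] R)) → 1
E2 row counts bottom-up:
  S → 5
  R → 6
  (S ⋈[h=e] R) → 1
  σ[d>2]((S ⋈[h=e] R)) → 0

E1 result:
w | h | d | e | x
s | 5 | 2 | 5 | t
E2 result:
w | h | d | e | x
(0 rows)
Witness: ('s', 5, 2, 5, 't') appears 1× in E1 but 0× in E2.

no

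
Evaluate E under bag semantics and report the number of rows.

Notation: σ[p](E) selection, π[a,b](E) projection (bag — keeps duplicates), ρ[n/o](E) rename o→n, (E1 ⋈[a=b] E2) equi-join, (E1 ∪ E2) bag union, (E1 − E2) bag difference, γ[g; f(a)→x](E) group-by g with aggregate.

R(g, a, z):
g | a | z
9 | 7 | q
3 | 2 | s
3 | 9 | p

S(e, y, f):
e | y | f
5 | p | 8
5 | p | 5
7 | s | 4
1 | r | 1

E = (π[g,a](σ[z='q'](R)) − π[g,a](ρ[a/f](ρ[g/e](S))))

Row counts bottom-up:
  R → 3
  σ[z='q'](R) → 1
  π[g,a](σ[z='q'](R)) → 1
  S → 4
  ρ[g/e](S) → 4
  ρ[a/f](ρ[g/e](S)) → 4
  π[g,a](ρ[a/f](ρ[g/e](S))) → 4
  (π[g,a](σ[z='q'](R)) − π[g,a](ρ[a/f](ρ[g/e](S)))) → 1

|E| = 1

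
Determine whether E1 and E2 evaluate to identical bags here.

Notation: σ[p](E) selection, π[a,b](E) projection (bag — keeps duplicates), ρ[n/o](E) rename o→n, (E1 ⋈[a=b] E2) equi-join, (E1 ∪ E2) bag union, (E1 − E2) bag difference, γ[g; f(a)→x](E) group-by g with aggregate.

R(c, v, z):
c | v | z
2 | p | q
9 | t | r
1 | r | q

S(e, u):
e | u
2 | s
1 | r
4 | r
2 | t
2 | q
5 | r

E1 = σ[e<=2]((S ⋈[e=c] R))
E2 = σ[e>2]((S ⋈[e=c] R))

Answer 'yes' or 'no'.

E1 row counts bottom-up:
  S → 6
  R → 3
  (S ⋈[e=c] R) → 4
  σ[e<=2]((S ⋈[e=c] R)) → 4
E2 row counts bottom-up:
  S → 6
  R → 3
  (S ⋈[e=c] R) → 4
  σ[e>2]((S ⋈[e=c] R)) → 0

E1 result:
e | u | c | v | z
1 | r | 1 | r | q
2 | q | 2 | p | q
2 | s | 2 | p | q
2 | t | 2 | p | q
E2 result:
e | u | c | v | z
(0 rows)
Witness: (2, 's', 2, 'p', 'q') appears 1× in E1 but 0× in E2.

no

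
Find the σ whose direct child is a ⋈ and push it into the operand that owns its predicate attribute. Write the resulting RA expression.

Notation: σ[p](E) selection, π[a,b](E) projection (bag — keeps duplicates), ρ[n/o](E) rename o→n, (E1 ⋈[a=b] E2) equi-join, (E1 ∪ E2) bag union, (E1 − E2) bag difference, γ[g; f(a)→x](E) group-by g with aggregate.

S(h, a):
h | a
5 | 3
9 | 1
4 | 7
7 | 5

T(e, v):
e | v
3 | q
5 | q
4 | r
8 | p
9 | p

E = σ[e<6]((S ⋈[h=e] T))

σ filters on e, owned by the right side.
E' = (S ⋈[h=e] σ[e<6](T))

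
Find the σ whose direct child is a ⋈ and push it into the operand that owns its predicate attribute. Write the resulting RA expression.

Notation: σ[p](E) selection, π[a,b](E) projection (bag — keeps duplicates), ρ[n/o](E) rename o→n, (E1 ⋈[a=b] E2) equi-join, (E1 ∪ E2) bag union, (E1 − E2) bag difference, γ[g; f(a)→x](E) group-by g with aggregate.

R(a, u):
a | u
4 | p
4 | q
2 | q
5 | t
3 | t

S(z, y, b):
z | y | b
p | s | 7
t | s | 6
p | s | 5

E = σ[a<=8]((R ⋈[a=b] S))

σ filters on a, owned by the left side.
E' = (σ[a<=8](R) ⋈[a=b] S)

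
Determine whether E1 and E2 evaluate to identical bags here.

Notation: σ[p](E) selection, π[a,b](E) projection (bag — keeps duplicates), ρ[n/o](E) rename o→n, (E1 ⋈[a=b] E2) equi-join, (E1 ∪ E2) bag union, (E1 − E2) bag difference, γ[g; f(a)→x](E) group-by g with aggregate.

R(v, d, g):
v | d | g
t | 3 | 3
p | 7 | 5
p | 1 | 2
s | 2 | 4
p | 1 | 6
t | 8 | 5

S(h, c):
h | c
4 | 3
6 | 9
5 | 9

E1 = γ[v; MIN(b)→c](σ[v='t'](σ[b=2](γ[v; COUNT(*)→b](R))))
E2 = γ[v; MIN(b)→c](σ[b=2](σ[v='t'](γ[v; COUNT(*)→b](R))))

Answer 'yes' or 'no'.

E1 stepwise |·|:
  R → 6
  γ[v; COUNT(*)→b](R) → 3
  σ[b=2](γ[v; COUNT(*)→b](R)) → 1
  σ[v='t'](σ[b=2](γ[v; COUNT(*)→b](R))) → 1
  γ[v; MIN(b)→c](σ[v='t'](σ[b=2](γ[v; COUNT(*)→b](R)))) → 1
E2 stepwise |·|:
  R → 6
  γ[v; COUNT(*)→b](R) → 3
  σ[v='t'](γ[v; COUNT(*)→b](R)) → 1
  σ[b=2](σ[v='t'](γ[v; COUNT(*)→b](R))) → 1
  γ[v; MIN(b)→c](σ[b=2](σ[v='t'](γ[v; COUNT(*)→b](R)))) → 1

E1 and E2 produce the same multiset:
v | c
t | 2

yes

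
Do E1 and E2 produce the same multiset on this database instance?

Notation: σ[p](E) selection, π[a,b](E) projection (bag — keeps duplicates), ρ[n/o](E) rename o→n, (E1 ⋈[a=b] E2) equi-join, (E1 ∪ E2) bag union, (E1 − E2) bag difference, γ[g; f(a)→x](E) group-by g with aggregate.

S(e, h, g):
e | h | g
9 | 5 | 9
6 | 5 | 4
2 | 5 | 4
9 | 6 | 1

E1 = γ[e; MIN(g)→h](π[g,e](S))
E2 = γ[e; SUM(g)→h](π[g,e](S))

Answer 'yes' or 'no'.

E1 subexpression sizes:
  S → 4
  π[g,e](S) → 4
  γ[e; MIN(g)→h](π[g,e](S)) → 3
E2 subexpression sizes:
  S → 4
  π[g,e](S) → 4
  γ[e; SUM(g)→h](π[g,e](S)) → 3

E1 result:
e | h
2 | 4
6 | 4
9 | 1
E2 result:
e | h
2 | 4
6 | 4
9 | 10
Witness: (9, 10) appears 0× in E1 but 1× in E2.

no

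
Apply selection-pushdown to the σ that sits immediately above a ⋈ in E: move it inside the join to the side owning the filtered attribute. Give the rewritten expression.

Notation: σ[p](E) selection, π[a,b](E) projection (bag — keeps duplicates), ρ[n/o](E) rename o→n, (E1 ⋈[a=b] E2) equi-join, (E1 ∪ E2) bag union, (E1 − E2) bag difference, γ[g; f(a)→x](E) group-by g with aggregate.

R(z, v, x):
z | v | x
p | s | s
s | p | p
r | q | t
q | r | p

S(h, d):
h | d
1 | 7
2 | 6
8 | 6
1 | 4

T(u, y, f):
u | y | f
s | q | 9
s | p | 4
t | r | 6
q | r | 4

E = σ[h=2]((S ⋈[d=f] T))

σ filters on h, owned by the left side.
E' = (σ[h=2](S) ⋈[d=f] T)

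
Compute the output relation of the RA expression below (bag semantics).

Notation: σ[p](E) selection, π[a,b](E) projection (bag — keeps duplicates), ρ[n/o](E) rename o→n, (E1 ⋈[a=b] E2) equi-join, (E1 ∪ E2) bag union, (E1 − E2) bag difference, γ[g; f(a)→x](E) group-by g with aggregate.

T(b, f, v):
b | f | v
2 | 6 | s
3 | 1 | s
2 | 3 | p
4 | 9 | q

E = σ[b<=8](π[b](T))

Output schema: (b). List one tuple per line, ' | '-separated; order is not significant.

Per-node cardinality:
  T → 4
  π[b](T) → 4
  σ[b<=8](π[b](T)) → 4

== RESULT ==
b
2
2
3
4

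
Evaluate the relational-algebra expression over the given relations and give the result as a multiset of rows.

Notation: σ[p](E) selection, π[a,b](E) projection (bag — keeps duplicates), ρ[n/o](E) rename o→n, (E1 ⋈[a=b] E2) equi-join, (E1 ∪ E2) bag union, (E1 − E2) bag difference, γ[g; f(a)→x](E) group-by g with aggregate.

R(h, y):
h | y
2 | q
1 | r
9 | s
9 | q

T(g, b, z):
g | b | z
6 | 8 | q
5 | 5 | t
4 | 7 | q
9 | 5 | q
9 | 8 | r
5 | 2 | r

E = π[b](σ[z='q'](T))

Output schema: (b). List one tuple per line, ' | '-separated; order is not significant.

Subexpression sizes:
  T → 6
  σ[z='q'](T) → 3
  π[b](σ[z='q'](T)) → 3

== RESULT ==
b
5
7
8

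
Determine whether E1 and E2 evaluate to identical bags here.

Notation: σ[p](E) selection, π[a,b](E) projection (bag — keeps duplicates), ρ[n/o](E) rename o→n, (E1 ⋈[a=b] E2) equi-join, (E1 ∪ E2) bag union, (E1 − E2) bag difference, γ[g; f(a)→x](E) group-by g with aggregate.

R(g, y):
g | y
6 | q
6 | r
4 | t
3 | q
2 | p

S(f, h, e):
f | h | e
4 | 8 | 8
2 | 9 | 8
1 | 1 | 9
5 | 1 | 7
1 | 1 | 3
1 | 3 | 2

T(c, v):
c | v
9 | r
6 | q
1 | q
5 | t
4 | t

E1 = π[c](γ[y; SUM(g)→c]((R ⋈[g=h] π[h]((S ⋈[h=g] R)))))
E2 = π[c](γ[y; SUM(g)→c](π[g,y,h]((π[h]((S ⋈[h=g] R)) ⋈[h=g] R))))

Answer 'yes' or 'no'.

E1 stepwise |·|:
  R → 5
  S → 6
  R → 5
  (S ⋈[h=g] R) → 1
  π[h]((S ⋈[h=g] R)) → 1
  (R ⋈[g=h] π[h]((S ⋈[h=g] R))) → 1
  γ[y; SUM(g)→c]((R ⋈[g=h] π[h]((S ⋈[h=g] R)))) → 1
  π[c](γ[y; SUM(g)→c]((R ⋈[g=h] π[h]((S ⋈[h=g] R))))) → 1
E2 stepwise |·|:
  S → 6
  R → 5
  (S ⋈[h=g] R) → 1
  π[h]((S ⋈[h=g] R)) → 1
  R → 5
  (π[h]((S ⋈[h=g] R)) ⋈[h=g] R) → 1
  π[g,y,h]((π[h]((S ⋈[h=g] R)) ⋈[h=g] R)) → 1
  γ[y; SUM(g)→c](π[g,y,h]((π[h]((S ⋈[h=g] R)) ⋈[h=g] R))) → 1
  π[c](γ[y; SUM(g)→c](π[g,y,h]((π[h]((S ⋈[h=g] R)) ⋈[h=g] R)))) → 1

E1 and E2 produce the same multiset:
c
3

yes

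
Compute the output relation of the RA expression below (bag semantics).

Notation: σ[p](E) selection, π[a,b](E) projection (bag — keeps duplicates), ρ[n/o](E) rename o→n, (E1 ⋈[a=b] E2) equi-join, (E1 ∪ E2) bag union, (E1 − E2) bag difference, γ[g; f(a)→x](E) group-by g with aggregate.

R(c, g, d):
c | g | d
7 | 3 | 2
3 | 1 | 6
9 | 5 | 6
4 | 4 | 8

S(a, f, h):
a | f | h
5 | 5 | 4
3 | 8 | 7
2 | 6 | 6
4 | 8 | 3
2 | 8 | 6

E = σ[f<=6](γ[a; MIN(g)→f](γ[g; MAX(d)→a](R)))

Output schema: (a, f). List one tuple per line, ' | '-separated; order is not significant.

Per-node cardinality:
  R → 4
  γ[g; MAX(d)→a](R) → 4
  γ[a; MIN(g)→f](γ[g; MAX(d)→a](R)) → 3
  σ[f<=6](γ[a; MIN(g)→f](γ[g; MAX(d)→a](R))) → 3

== RESULT ==
a | f
2 | 3
6 | 1
8 | 4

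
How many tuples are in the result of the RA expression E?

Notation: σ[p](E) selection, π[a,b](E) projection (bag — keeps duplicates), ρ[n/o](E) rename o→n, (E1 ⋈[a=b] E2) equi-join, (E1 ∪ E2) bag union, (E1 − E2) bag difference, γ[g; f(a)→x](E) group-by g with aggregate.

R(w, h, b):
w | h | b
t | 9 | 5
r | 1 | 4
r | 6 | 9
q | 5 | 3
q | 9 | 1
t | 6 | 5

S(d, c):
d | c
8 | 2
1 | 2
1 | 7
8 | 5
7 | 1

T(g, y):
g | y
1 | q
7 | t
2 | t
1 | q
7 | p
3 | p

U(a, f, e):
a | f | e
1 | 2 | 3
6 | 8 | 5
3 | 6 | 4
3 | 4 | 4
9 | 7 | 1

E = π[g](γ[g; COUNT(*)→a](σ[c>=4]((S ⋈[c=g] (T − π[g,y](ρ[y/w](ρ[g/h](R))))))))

Per-node cardinality:
  S → 5
  T → 6
  R → 6
  ρ[g/h](R) → 6
  ρ[y/w](ρ[g/h](R)) → 6
  π[g,y](ρ[y/w](ρ[g/h](R))) → 6
  (T − π[g,y](ρ[y/w](ρ[g/h](R)))) → 6
  (S ⋈[c=g] (T − π[g,y](ρ[y/w](ρ[g/h](R))))) → 6
  σ[c>=4]((S ⋈[c=g] (T − π[g,y](ρ[y/w](ρ[g/h](R)))))) → 2
  γ[g; COUNT(*)→a](σ[c>=4]((S ⋈[c=g] (T − π[g,y](ρ[y/w](ρ[g/h](R))))))) → 1
  π[g](γ[g; COUNT(*)→a](σ[c>=4]((S ⋈[c=g] (T − π[g,y](ρ[y/w](ρ[g/h](R)))))))) → 1

|E| = 1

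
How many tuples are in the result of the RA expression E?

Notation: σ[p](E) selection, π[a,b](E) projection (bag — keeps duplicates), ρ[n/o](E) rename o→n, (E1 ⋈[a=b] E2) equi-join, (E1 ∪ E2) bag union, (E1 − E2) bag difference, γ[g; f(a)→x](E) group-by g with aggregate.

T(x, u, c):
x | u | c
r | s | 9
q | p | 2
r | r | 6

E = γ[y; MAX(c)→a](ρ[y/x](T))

Row counts bottom-up:
  T → 3
  ρ[y/x](T) → 3
  γ[y; MAX(c)→a](ρ[y/x](T)) → 2

|E| = 2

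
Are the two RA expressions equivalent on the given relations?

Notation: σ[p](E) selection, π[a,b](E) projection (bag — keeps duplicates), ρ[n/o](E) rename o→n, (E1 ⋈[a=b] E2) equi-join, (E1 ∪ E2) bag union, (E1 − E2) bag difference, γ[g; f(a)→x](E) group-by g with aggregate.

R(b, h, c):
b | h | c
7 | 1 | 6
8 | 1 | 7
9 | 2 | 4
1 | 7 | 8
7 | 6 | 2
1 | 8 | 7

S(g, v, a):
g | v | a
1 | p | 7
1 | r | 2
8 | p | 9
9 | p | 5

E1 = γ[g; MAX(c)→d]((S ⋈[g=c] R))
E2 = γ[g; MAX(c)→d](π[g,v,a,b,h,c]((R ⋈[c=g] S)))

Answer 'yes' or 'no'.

E1 subexpression sizes:
  S → 4
  R → 6
  (S ⋈[g=c] R) → 1
  γ[g; MAX(c)→d]((S ⋈[g=c] R)) → 1
E2 subexpression sizes:
  R → 6
  S → 4
  (R ⋈[c=g] S) → 1
  π[g,v,a,b,h,c]((R ⋈[c=g] S)) → 1
  γ[g; MAX(c)→d](π[g,v,a,b,h,c]((R ⋈[c=g] S))) → 1

E1 and E2 produce the same multiset:
g | d
8 | 8

yes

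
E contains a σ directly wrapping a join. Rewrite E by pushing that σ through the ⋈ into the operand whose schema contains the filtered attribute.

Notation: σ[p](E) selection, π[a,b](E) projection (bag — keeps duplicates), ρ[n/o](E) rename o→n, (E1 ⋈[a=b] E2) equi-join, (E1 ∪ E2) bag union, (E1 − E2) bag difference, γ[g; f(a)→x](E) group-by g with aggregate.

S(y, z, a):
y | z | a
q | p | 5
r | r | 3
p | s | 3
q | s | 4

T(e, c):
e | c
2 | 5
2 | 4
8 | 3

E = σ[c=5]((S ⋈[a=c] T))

σ filters on c, owned by the right side.
E' = (S ⋈[a=c] σ[c=5](T))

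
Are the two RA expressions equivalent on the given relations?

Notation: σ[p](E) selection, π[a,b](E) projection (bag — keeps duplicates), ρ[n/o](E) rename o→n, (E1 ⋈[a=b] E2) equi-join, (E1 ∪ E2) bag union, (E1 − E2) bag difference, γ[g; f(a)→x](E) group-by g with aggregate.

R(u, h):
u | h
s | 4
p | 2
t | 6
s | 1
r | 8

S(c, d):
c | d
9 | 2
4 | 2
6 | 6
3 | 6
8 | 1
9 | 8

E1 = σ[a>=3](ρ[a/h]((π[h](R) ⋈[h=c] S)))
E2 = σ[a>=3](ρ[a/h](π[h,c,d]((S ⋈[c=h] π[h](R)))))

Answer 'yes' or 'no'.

E1 stepwise |·|:
  R → 5
  π[h](R) → 5
  S → 6
  (π[h](R) ⋈[h=c] S) → 3
  ρ[a/h]((π[h](R) ⋈[h=c] S)) → 3
  σ[a>=3](ρ[a/h]((π[h](R) ⋈[h=c] S))) → 3
E2 stepwise |·|:
  S → 6
  R → 5
  π[h](R) → 5
  (S ⋈[c=h] π[h](R)) → 3
  π[h,c,d]((S ⋈[c=h] π[h](R))) → 3
  ρ[a/h](π[h,c,d]((S ⋈[c=h] π[h](R)))) → 3
  σ[a>=3](ρ[a/h](π[h,c,d]((S ⋈[c=h] π[h](R))))) → 3

E1 and E2 produce the same multiset:
a | c | d
4 | 4 | 2
6 | 6 | 6
8 | 8 | 1

yes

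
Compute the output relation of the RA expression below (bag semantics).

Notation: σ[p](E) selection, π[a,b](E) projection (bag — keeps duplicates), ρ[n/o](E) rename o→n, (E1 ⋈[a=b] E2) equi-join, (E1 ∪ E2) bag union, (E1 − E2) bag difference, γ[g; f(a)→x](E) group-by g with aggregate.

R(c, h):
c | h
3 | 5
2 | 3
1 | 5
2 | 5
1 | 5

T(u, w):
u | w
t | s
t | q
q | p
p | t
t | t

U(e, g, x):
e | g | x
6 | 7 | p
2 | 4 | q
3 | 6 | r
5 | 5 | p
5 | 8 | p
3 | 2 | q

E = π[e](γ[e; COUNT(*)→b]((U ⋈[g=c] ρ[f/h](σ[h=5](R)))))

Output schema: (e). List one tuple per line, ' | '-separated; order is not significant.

Subexpression sizes:
  U → 6
  R → 5
  σ[h=5](R) → 4
  ρ[f/h](σ[h=5](R)) → 4
  (U ⋈[g=c] ρ[f/h](σ[h=5](R))) → 1
  γ[e; COUNT(*)→b]((U ⋈[g=c] ρ[f/h](σ[h=5](R)))) → 1
  π[e](γ[e; COUNT(*)→b]((U ⋈[g=c] ρ[f/h](σ[h=5](R))))) → 1

== RESULT ==
e
3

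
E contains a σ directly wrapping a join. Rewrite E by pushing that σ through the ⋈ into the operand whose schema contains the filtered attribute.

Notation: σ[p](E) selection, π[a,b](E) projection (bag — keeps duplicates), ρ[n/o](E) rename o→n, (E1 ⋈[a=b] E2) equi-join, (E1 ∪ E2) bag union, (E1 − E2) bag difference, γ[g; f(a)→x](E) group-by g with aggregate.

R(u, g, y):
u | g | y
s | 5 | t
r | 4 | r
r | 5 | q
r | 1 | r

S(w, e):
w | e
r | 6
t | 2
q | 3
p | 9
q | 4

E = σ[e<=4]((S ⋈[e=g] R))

σ filters on e, owned by the left side.
E' = (σ[e<=4](S) ⋈[e=g] R)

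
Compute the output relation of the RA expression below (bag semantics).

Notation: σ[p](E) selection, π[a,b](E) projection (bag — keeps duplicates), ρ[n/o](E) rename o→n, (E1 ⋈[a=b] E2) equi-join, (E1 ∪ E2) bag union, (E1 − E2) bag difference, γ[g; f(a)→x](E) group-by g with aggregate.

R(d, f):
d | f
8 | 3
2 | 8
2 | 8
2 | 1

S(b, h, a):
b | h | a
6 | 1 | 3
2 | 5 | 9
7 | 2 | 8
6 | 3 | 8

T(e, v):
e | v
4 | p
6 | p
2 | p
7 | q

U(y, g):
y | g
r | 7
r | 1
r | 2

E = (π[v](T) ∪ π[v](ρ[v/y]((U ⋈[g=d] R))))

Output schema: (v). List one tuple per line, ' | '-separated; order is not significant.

Row counts bottom-up:
  T → 4
  π[v](T) → 4
  U → 3
  R → 4
  (U ⋈[g=d] R) → 3
  ρ[v/y]((U ⋈[g=d] R)) → 3
  π[v](ρ[v/y]((U ⋈[g=d] R))) → 3
  (π[v](T) ∪ π[v](ρ[v/y]((U ⋈[g=d] R)))) → 7

== RESULT ==
v
p
p
p
q
r
r
r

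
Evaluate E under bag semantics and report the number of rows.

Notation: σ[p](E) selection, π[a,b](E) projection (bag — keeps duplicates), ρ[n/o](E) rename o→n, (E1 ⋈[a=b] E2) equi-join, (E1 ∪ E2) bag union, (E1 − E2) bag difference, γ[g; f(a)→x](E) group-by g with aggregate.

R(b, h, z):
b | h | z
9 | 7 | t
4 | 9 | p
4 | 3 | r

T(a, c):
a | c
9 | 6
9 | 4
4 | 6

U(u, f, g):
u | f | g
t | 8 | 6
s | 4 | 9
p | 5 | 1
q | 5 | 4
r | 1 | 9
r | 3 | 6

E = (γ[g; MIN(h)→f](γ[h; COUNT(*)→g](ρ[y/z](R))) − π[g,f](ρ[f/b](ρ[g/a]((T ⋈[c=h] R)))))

Per-node cardinality:
  R → 3
  ρ[y/z](R) → 3
  γ[h; COUNT(*)→g](ρ[y/z](R)) → 3
  γ[g; MIN(h)→f](γ[h; COUNT(*)→g](ρ[y/z](R))) → 1
  T → 3
  R → 3
  (T ⋈[c=h] R) → 0
  ρ[g/a]((T ⋈[c=h] R)) → 0
  ρ[f/b](ρ[g/a]((T ⋈[c=h] R))) → 0
  π[g,f](ρ[f/b](ρ[g/a]((T ⋈[c=h] R)))) → 0
  (γ[g; MIN(h)→f](γ[h; COUNT(*)→g](ρ[y/z](R))) − π[g,f](ρ[f/b](ρ[g/a]((T ⋈[c=h] R))))) → 1

|E| = 1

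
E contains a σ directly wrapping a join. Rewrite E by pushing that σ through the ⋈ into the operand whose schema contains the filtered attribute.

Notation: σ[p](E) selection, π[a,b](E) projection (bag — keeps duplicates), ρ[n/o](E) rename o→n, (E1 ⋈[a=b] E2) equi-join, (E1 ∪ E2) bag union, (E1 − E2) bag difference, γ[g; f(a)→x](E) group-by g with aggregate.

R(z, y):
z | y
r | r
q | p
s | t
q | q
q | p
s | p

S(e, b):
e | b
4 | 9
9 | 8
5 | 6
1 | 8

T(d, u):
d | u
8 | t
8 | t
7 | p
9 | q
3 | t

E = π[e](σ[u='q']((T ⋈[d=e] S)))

σ filters on u, owned by the left side.
E' = π[e]((σ[u='q'](T) ⋈[d=e] S))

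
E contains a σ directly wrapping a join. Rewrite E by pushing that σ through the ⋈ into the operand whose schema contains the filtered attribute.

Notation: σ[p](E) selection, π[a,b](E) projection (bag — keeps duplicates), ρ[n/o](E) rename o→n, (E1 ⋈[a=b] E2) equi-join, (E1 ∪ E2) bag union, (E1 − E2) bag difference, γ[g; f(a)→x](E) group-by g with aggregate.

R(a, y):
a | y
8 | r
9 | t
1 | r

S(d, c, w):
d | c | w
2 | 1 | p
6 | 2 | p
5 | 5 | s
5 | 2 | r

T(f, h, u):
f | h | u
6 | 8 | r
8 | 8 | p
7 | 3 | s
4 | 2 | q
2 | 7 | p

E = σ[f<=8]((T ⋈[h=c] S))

σ filters on f, owned by the left side.
E' = (σ[f<=8](T) ⋈[h=c] S)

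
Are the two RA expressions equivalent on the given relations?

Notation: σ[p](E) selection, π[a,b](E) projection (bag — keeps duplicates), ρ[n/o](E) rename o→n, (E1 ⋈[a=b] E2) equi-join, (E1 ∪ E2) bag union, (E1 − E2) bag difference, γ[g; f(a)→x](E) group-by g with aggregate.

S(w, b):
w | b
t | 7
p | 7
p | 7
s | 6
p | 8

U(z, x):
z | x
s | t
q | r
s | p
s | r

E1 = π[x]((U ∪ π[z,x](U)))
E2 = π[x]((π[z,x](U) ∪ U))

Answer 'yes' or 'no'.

E1 stepwise |·|:
  U → 4
  U → 4
  π[z,x](U) → 4
  (U ∪ π[z,x](U)) → 8
  π[x]((U ∪ π[z,x](U))) → 8
E2 stepwise |·|:
  U → 4
  π[z,x](U) → 4
  U → 4
  (π[z,x](U) ∪ U) → 8
  π[x]((π[z,x](U) ∪ U)) → 8

E1 and E2 produce the same multiset:
x
p
p
r
r
r
r
t
t

yes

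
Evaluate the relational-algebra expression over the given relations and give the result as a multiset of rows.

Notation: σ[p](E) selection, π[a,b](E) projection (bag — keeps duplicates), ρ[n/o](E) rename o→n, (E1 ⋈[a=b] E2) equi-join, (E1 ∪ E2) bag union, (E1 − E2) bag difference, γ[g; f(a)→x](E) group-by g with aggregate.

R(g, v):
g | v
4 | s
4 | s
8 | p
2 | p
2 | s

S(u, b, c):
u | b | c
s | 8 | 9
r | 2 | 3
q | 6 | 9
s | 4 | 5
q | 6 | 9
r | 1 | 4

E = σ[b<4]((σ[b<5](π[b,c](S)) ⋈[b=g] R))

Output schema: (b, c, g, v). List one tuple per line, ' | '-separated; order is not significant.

Per-node cardinality:
  S → 6
  π[b,c](S) → 6
  σ[b<5](π[b,c](S)) → 3
  R → 5
  (σ[b<5](π[b,c](S)) ⋈[b=g] R) → 4
  σ[b<4]((σ[b<5](π[b,c](S)) ⋈[b=g] R)) → 2

== RESULT ==
b | c | g | v
2 | 3 | 2 | p
2 | 3 | 2 | s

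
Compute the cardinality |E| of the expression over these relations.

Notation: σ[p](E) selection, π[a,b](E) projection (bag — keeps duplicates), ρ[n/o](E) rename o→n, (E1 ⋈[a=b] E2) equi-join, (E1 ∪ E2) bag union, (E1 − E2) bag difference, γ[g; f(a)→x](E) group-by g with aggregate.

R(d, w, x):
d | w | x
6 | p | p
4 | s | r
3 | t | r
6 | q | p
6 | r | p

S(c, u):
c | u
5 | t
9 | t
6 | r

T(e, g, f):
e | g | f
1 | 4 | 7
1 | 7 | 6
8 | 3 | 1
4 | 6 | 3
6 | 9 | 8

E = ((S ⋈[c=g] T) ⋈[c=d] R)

Subexpression sizes:
  S → 3
  T → 5
  (S ⋈[c=g] T) → 2
  R → 5
  ((S ⋈[c=g] T) ⋈[c=d] R) → 3

|E| = 3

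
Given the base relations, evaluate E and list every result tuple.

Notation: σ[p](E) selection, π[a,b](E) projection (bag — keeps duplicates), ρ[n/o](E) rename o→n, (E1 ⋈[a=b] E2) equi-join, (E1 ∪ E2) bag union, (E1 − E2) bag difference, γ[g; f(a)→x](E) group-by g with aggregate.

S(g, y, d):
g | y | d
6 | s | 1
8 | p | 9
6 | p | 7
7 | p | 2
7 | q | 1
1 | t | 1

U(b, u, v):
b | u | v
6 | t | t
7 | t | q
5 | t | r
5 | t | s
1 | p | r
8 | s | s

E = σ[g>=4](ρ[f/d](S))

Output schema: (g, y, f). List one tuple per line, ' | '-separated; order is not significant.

Subexpression sizes:
  S → 6
  ρ[f/d](S) → 6
  σ[g>=4](ρ[f/d](S)) → 5

== RESULT ==
g | y | f
6 | p | 7
6 | s | 1
7 | p | 2
7 | q | 1
8 | p | 9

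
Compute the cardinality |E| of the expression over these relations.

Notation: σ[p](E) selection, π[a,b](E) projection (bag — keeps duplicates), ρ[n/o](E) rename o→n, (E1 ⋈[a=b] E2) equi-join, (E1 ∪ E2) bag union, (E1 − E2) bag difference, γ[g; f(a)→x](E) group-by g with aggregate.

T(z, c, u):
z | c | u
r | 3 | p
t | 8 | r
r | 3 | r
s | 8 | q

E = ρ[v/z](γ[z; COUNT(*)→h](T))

Row counts bottom-up:
  T → 4
  γ[z; COUNT(*)→h](T) → 3
  ρ[v/z](γ[z; COUNT(*)→h](T)) → 3

|E| = 3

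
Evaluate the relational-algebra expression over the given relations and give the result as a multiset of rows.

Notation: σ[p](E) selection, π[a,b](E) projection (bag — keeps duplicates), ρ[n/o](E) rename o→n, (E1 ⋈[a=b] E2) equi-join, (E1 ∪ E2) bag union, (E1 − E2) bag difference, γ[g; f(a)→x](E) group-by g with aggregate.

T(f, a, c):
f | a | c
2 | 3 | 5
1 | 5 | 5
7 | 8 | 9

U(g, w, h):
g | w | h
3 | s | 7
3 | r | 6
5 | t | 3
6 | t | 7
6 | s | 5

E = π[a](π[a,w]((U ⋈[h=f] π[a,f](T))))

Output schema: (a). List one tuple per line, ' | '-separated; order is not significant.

Per-node cardinality:
  U → 5
  T → 3
  π[a,f](T) → 3
  (U ⋈[h=f] π[a,f](T)) → 2
  π[a,w]((U ⋈[h=f] π[a,f](T))) → 2
  π[a](π[a,w]((U ⋈[h=f] π[a,f](T)))) → 2

== RESULT ==
a
8
8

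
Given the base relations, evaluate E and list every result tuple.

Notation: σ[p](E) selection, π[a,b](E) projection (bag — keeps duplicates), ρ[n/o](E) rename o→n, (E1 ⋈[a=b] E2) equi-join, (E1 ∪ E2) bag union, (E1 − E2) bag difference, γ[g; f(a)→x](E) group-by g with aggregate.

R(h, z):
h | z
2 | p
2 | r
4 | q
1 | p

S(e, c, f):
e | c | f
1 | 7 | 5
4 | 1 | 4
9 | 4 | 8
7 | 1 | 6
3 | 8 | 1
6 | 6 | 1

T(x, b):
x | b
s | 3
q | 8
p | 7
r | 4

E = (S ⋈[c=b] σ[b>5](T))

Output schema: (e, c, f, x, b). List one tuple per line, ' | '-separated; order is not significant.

Stepwise |·|:
  S → 6
  T → 4
  σ[b>5](T) → 2
  (S ⋈[c=b] σ[b>5](T)) → 2

== RESULT ==
e | c | f | x | b
1 | 7 | 5 | p | 7
3 | 8 | 1 | q | 8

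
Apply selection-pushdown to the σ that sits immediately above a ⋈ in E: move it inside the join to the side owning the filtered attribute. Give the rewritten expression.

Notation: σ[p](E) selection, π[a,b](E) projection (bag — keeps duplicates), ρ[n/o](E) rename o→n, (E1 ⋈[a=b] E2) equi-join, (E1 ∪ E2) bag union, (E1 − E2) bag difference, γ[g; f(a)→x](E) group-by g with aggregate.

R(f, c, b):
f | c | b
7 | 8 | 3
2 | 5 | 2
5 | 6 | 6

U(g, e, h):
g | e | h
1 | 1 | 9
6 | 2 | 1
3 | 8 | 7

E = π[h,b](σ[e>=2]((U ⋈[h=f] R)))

σ filters on e, owned by the left side.
E' = π[h,b]((σ[e>=2](U) ⋈[h=f] R))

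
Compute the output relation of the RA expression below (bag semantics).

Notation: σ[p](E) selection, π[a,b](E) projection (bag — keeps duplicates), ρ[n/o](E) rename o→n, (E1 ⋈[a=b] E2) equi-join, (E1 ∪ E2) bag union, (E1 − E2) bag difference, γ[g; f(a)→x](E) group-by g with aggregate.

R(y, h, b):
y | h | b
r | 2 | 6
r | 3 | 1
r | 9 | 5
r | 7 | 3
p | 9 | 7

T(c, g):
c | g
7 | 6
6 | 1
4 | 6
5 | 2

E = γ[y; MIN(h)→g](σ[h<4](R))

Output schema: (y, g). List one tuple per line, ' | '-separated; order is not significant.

Stepwise |·|:
  R → 5
  σ[h<4](R) → 2
  γ[y; MIN(h)→g](σ[h<4](R)) → 1

== RESULT ==
y | g
r | 2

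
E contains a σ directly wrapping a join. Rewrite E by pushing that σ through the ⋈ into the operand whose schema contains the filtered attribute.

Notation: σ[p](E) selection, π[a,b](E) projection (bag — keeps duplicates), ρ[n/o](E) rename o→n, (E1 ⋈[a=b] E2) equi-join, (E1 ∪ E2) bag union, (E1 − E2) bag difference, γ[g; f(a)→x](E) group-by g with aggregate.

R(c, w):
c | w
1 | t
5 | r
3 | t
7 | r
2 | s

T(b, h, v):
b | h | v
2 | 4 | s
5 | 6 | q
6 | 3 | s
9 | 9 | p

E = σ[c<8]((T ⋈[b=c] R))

σ filters on c, owned by the right side.
E' = (T ⋈[b=c] σ[c<8](R))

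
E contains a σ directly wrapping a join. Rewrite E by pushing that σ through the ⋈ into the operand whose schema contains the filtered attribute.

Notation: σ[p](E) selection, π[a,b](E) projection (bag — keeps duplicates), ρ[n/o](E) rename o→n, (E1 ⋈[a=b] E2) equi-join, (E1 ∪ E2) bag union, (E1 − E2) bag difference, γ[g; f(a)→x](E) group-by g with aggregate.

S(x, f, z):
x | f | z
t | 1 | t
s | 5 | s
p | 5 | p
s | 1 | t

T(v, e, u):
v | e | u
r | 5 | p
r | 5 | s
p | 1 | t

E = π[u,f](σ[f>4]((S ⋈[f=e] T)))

σ filters on f, owned by the left side.
E' = π[u,f]((σ[f>4](S) ⋈[f=e] T))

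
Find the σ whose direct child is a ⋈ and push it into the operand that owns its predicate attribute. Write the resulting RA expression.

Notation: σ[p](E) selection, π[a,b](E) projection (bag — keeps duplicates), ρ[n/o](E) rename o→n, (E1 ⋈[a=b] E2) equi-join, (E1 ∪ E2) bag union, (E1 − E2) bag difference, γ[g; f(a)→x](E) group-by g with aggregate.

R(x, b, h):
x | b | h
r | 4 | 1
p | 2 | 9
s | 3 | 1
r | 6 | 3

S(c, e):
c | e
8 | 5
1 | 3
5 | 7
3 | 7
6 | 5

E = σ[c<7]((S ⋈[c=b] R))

σ filters on c, owned by the left side.
E' = (σ[c<7](S) ⋈[c=b] R)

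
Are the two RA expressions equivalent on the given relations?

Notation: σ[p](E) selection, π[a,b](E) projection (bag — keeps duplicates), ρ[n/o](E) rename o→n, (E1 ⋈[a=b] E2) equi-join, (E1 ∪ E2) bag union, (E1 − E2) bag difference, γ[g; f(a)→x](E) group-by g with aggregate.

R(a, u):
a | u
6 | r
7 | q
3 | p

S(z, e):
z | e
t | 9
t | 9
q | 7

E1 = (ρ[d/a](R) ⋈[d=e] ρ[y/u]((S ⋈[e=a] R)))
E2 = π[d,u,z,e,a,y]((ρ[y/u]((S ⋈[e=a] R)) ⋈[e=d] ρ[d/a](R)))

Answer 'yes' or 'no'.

E1 subexpression sizes:
  R → 3
  ρ[d/a](R) → 3
  S → 3
  R → 3
  (S ⋈[e=a] R) → 1
  ρ[y/u]((S ⋈[e=a] R)) → 1
  (ρ[d/a](R) ⋈[d=e] ρ[y/u]((S ⋈[e=a] R))) → 1
E2 subexpression sizes:
  S → 3
  R → 3
  (S ⋈[e=a] R) → 1
  ρ[y/u]((S ⋈[e=a] R)) → 1
  R → 3
  ρ[d/a](R) → 3
  (ρ[y/u]((S ⋈[e=a] R)) ⋈[e=d] ρ[d/a](R)) → 1
  π[d,u,z,e,a,y]((ρ[y/u]((S ⋈[e=a] R)) ⋈[e=d] ρ[d/a](R))) → 1

E1 and E2 produce the same multiset:
d | u | z | e | a | y
7 | q | q | 7 | 7 | q

yes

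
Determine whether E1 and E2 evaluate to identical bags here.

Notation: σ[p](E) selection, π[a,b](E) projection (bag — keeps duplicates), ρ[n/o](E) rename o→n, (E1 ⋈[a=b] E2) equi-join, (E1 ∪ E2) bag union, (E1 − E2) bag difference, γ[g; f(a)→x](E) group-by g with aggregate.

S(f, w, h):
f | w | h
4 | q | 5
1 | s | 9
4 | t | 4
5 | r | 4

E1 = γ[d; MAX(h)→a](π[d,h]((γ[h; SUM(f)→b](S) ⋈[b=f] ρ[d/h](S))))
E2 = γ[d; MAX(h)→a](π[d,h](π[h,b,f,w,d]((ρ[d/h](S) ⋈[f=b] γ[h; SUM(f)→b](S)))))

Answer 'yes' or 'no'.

E1 row counts bottom-up:
  S → 4
  γ[h; SUM(f)→b](S) → 3
  S → 4
  ρ[d/h](S) → 4
  (γ[h; SUM(f)→b](S) ⋈[b=f] ρ[d/h](S)) → 3
  π[d,h]((γ[h; SUM(f)→b](S) ⋈[b=f] ρ[d/h](S))) → 3
  γ[d; MAX(h)→a](π[d,h]((γ[h; SUM(f)→b](S) ⋈[b=f] ρ[d/h](S)))) → 3
E2 row counts bottom-up:
  S → 4
  ρ[d/h](S) → 4
  S → 4
  γ[h; SUM(f)→b](S) → 3
  (ρ[d/h](S) ⋈[f=b] γ[h; SUM(f)→b](S)) → 3
  π[h,b,f,w,d]((ρ[d/h](S) ⋈[f=b] γ[h; SUM(f)→b](S))) → 3
  π[d,h](π[h,b,f,w,d]((ρ[d/h](S) ⋈[f=b] γ[h; SUM(f)→b](S)))) → 3
  γ[d; MAX(h)→a](π[d,h](π[h,b,f,w,d]((ρ[d/h](S) ⋈[f=b] γ[h; SUM(f)→b](S))))) → 3

E1 and E2 produce the same multiset:
d | a
4 | 5
5 | 5
9 | 9

yes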